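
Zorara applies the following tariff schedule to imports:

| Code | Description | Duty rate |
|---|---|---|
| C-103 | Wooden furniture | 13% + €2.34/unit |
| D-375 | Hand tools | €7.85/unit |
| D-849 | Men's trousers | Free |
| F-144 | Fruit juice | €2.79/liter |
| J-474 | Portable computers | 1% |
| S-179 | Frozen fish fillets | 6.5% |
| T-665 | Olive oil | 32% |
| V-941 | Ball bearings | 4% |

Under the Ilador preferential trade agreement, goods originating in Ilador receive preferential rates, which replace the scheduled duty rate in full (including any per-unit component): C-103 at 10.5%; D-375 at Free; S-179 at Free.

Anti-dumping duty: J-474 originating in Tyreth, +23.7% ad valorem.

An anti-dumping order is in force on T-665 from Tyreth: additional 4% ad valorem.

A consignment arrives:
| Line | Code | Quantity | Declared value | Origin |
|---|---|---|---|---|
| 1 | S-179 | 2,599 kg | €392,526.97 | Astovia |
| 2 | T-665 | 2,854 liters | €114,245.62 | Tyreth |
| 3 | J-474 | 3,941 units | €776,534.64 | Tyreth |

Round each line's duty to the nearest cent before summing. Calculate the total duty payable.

Line 1 (S-179, Astovia, 2,599 kg, €392,526.97):
Base rate for S-179 is 6.5%.
S-179 has an FTA preferential rate, but origin Astovia is not Ilador; base rate stands.
Duty = €392,526.97 × 6.5% = €25,514.25.
Line 2 (T-665, Tyreth, 2,854 liters, €114,245.62):
Base rate for T-665 is 32%.
Additional duty on T-665 from Tyreth: +4%. Applied ad valorem rate: 32% + 4% = 36%.
Duty = €114,245.62 × 36% = €41,128.42.
Line 3 (J-474, Tyreth, 3,941 units, €776,534.64):
Base rate for J-474 is 1%.
Additional duty on J-474 from Tyreth: +23.7%. Applied ad valorem rate: 1% + 23.7% = 24.7%.
Duty = €776,534.64 × 24.7% = €191,804.06.
Total = €25,514.25 + €41,128.42 + €191,804.06 = €258,446.73.

€258,446.73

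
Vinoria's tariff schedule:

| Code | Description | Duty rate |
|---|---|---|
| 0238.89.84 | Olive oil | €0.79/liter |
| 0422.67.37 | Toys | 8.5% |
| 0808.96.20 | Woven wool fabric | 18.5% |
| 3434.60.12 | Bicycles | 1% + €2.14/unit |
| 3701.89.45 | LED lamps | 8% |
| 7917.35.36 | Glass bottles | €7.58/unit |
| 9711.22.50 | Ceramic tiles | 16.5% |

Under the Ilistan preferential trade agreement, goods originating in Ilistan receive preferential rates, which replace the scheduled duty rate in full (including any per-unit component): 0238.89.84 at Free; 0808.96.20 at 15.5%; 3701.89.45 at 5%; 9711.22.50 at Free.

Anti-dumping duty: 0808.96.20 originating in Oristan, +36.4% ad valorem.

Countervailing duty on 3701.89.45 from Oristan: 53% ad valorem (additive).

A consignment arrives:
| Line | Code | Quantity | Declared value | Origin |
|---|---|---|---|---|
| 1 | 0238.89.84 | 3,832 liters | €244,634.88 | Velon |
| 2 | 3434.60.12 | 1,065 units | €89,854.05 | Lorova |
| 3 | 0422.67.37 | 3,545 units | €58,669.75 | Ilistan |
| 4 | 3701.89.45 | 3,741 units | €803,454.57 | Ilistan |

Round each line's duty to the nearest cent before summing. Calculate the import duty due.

Line 1 (0238.89.84, Velon, 3,832 liters, €244,634.88):
Base rate for 0238.89.84 is €0.79/liter.
0238.89.84 has an FTA preferential rate, but origin Velon is not Ilistan; base rate stands.
Duty = 3,832 × €0.79 = €3,027.28.
Line 2 (3434.60.12, Lorova, 1,065 units, €89,854.05):
Base rate for 3434.60.12 is 1% + €2.14/unit.
Duty = €89,854.05 × 1% + 1,065 × €2.14 = €3,177.64.
Line 3 (0422.67.37, Ilistan, 3,545 units, €58,669.75):
Base rate for 0422.67.37 is 8.5%.
Origin Ilistan is the FTA partner but 0422.67.37 is not on the preference list; base rate stands.
Duty = €58,669.75 × 8.5% = €4,986.93.
Line 4 (3701.89.45, Ilistan, 3,741 units, €803,454.57):
Base rate for 3701.89.45 is 8%.
Origin Ilistan qualifies under the Vinoria–Ilistan agreement and 3701.89.45 is covered: preferential rate 5% applies instead.
The additional-duty order on 3701.89.45 targets Oristan, not Ilistan; it does not apply.
Duty = €803,454.57 × 5% = €40,172.73.
Total = €3,027.28 + €3,177.64 + €4,986.93 + €40,172.73 = €51,364.58.

€51,364.58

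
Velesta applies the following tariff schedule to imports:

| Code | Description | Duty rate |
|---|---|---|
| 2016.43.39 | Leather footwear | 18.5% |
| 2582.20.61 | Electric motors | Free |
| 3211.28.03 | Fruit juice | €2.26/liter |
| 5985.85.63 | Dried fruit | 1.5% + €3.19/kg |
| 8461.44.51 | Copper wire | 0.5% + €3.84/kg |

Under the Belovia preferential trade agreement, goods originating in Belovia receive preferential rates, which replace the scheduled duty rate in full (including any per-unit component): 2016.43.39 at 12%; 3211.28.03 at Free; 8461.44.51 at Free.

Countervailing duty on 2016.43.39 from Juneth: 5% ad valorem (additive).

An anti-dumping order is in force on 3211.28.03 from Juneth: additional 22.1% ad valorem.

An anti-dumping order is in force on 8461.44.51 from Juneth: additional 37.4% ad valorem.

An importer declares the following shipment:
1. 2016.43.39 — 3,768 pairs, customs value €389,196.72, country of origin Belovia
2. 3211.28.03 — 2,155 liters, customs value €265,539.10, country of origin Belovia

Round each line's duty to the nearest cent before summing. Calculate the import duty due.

Line 1 (2016.43.39, Belovia, 3,768 pairs, €389,196.72):
Base rate for 2016.43.39 is 18.5%.
Origin Belovia qualifies under the Velesta–Belovia agreement and 2016.43.39 is covered: preferential rate 12% applies instead.
The additional-duty order on 2016.43.39 targets Juneth, not Belovia; it does not apply.
Duty = €389,196.72 × 12% = €46,703.61.
Line 2 (3211.28.03, Belovia, 2,155 liters, €265,539.10):
Base rate for 3211.28.03 is €2.26/liter.
Origin Belovia qualifies under the Velesta–Belovia agreement and 3211.28.03 is covered: preferential rate Free applies instead.
The additional-duty order on 3211.28.03 targets Juneth, not Belovia; it does not apply.
Duty = €265,539.10 × 0% = €0.00.
Total = €46,703.61 + €0.00 = €46,703.61.

€46,703.61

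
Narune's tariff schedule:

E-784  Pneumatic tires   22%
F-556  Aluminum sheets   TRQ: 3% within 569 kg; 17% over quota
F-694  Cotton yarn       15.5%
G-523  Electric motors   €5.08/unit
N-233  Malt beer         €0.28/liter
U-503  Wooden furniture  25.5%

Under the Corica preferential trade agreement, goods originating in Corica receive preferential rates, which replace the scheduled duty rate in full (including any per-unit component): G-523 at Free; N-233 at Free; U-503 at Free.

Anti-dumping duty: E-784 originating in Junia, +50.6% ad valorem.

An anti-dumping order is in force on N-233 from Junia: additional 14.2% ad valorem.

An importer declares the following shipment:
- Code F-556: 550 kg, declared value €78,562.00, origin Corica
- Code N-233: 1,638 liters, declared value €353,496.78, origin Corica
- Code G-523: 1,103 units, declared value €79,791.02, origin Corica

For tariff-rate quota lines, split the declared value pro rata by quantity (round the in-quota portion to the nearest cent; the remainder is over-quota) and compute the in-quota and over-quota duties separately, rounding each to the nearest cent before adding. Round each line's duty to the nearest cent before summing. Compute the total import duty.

€2,356.86

Line 1 (F-556, Corica, 550 kg, €78,562.00):
Code F-556 is under a tariff-rate quota (threshold 569 kg). Quantity 550 kg is within the quota, so the in-quota rate 3% applies to the full value.
Duty = €78,562.00 × 3% = €2,356.86.
Line 2 (N-233, Corica, 1,638 liters, €353,496.78):
Base rate for N-233 is €0.28/liter.
Origin Corica qualifies under the Narune–Corica agreement and N-233 is covered: preferential rate Free applies instead.
The additional-duty order on N-233 targets Junia, not Corica; it does not apply.
Duty = €353,496.78 × 0% = €0.00.
Line 3 (G-523, Corica, 1,103 units, €79,791.02):
Base rate for G-523 is €5.08/unit.
Origin Corica qualifies under the Narune–Corica agreement and G-523 is covered: preferential rate Free applies instead.
Duty = €79,791.02 × 0% = €0.00.
Total = €2,356.86 + €0.00 + €0.00 = €2,356.86.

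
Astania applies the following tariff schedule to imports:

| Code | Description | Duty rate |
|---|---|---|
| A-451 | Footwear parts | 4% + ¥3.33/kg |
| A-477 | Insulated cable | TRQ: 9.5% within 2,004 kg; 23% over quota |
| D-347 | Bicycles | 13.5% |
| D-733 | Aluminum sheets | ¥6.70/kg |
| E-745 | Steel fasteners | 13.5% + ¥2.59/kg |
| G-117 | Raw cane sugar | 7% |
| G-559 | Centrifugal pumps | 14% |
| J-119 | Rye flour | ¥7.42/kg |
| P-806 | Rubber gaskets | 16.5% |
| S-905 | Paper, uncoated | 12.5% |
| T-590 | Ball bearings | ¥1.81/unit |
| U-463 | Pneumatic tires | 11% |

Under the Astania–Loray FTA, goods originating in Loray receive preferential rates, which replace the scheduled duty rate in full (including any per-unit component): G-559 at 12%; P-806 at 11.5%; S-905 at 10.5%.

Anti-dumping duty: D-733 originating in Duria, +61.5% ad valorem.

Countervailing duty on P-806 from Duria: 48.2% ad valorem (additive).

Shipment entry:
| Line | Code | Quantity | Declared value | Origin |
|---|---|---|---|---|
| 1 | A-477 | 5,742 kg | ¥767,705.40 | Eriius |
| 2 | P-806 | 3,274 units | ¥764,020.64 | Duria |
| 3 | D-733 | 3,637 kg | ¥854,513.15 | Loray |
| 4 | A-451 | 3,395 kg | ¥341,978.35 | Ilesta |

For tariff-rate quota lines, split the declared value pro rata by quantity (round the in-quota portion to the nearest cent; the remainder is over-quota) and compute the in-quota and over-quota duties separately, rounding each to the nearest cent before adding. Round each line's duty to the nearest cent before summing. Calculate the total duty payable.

¥684,074.78

Line 1 (A-477, Eriius, 5,742 kg, ¥767,705.40):
Code A-477 is under a tariff-rate quota (threshold 2,004 kg). In-quota: 2,004 kg at 9.5%; over-quota: 3,738 kg at 23%.
Pro-rata value split: in-quota = ¥767,705.40 × 2,004/5,742 = ¥267,934.80; over-quota = ¥767,705.40 − ¥267,934.80 = ¥499,770.60.
In-quota duty = ¥267,934.80 × 9.5% = ¥25,453.81. Over-quota duty = ¥499,770.60 × 23% = ¥114,947.24.
Line duty = ¥25,453.81 + ¥114,947.24 = ¥140,401.05.
Line 2 (P-806, Duria, 3,274 units, ¥764,020.64):
Base rate for P-806 is 16.5%.
P-806 has an FTA preferential rate, but origin Duria is not Loray; base rate stands.
Additional duty on P-806 from Duria: +48.2%. Applied ad valorem rate: 16.5% + 48.2% = 64.7%.
Duty = ¥764,020.64 × 64.7% = ¥494,321.35.
Line 3 (D-733, Loray, 3,637 kg, ¥854,513.15):
Base rate for D-733 is ¥6.70/kg.
Origin Loray is the FTA partner but D-733 is not on the preference list; base rate stands.
The additional-duty order on D-733 targets Duria, not Loray; it does not apply.
Duty = 3,637 × ¥6.70 = ¥24,367.90.
Line 4 (A-451, Ilesta, 3,395 kg, ¥341,978.35):
Base rate for A-451 is 4% + ¥3.33/kg.
Duty = ¥341,978.35 × 4% + 3,395 × ¥3.33 = ¥24,984.48.
Total = ¥140,401.05 + ¥494,321.35 + ¥24,367.90 + ¥24,984.48 = ¥684,074.78.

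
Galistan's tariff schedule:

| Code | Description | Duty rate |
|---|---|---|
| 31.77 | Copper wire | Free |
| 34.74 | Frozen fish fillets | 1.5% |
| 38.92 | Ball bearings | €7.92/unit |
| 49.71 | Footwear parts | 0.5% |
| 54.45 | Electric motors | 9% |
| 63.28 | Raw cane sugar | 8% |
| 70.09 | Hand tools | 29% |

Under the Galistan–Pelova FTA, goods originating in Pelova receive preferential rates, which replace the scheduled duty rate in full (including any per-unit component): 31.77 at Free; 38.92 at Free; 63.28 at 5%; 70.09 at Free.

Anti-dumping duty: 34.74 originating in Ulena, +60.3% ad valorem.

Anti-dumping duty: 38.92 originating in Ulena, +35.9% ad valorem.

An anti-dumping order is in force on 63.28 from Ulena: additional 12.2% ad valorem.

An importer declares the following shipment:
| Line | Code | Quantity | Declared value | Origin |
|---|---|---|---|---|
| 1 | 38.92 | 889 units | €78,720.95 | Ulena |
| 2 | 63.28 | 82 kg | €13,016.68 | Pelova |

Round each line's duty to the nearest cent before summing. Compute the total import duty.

Line 1 (38.92, Ulena, 889 units, €78,720.95):
Base rate for 38.92 is €7.92/unit.
38.92 has an FTA preferential rate, but origin Ulena is not Pelova; base rate stands.
Additional duty on 38.92 from Ulena: +35.9% ad valorem. Applied ad valorem rate = 35.9%.
Duty = €78,720.95 × 35.9% + 889 × €7.92 = €35,301.70.
Line 2 (63.28, Pelova, 82 kg, €13,016.68):
Base rate for 63.28 is 8%.
Origin Pelova qualifies under the Galistan–Pelova agreement and 63.28 is covered: preferential rate 5% applies instead.
The additional-duty order on 63.28 targets Ulena, not Pelova; it does not apply.
Duty = €13,016.68 × 5% = €650.83.
Total = €35,301.70 + €650.83 = €35,952.53.

€35,952.53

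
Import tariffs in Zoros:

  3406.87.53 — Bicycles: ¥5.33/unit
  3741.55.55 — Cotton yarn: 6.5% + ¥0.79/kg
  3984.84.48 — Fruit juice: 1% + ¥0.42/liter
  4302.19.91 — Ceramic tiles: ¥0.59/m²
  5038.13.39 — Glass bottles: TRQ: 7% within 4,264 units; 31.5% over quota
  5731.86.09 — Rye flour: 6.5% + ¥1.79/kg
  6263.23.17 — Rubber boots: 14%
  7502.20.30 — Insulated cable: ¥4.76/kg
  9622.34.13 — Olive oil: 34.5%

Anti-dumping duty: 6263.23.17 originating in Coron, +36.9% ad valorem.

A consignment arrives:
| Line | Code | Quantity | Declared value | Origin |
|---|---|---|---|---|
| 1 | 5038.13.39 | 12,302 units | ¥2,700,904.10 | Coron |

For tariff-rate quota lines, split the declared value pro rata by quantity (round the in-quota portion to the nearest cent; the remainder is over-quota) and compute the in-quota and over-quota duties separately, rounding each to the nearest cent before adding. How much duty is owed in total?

Line 1 (5038.13.39, Coron, 12,302 units, ¥2,700,904.10):
Code 5038.13.39 is under a tariff-rate quota (threshold 4,264 units). In-quota: 4,264 units at 7%; over-quota: 8,038 units at 31.5%.
Pro-rata value split: in-quota = ¥2,700,904.10 × 4,264/12,302 = ¥936,161.20; over-quota = ¥2,700,904.10 − ¥936,161.20 = ¥1,764,742.90.
In-quota duty = ¥936,161.20 × 7% = ¥65,531.28. Over-quota duty = ¥1,764,742.90 × 31.5% = ¥555,894.01.
Line duty = ¥65,531.28 + ¥555,894.01 = ¥621,425.29.

¥621,425.29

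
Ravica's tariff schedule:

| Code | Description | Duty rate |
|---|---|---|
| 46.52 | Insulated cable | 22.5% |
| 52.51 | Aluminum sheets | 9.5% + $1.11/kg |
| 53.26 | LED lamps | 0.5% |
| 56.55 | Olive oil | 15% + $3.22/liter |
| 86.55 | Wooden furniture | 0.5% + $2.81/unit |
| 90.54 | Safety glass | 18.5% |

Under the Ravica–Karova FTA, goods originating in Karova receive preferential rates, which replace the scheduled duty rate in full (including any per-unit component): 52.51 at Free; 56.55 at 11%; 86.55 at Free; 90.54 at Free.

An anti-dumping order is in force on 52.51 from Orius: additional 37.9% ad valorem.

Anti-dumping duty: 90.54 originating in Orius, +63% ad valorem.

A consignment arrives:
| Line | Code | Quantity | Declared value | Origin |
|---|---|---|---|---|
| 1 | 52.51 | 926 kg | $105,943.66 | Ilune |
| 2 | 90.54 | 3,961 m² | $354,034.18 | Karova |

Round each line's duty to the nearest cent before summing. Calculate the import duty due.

Line 1 (52.51, Ilune, 926 kg, $105,943.66):
Base rate for 52.51 is 9.5% + $1.11/kg.
52.51 has an FTA preferential rate, but origin Ilune is not Karova; base rate stands.
The additional-duty order on 52.51 targets Orius, not Ilune; it does not apply.
Duty = $105,943.66 × 9.5% + 926 × $1.11 = $11,092.51.
Line 2 (90.54, Karova, 3,961 m², $354,034.18):
Base rate for 90.54 is 18.5%.
Origin Karova qualifies under the Ravica–Karova agreement and 90.54 is covered: preferential rate Free applies instead.
The additional-duty order on 90.54 targets Orius, not Karova; it does not apply.
Duty = $354,034.18 × 0% = $0.00.
Total = $11,092.51 + $0.00 = $11,092.51.

$11,092.51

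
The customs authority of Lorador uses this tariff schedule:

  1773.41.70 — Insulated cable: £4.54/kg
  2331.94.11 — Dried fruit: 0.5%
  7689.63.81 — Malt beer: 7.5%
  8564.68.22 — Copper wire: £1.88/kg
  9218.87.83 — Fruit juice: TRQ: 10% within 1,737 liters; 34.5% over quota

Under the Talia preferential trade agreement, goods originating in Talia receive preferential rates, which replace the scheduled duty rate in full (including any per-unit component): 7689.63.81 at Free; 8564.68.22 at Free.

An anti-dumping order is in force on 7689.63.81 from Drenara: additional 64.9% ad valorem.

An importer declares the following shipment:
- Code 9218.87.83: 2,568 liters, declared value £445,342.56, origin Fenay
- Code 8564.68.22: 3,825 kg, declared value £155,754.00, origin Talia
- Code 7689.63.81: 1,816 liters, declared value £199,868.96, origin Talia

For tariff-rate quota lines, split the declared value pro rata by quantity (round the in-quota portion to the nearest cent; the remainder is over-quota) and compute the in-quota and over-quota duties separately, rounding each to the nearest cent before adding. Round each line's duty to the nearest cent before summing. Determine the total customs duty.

Line 1 (9218.87.83, Fenay, 2,568 liters, £445,342.56):
Code 9218.87.83 is under a tariff-rate quota (threshold 1,737 liters). In-quota: 1,737 liters at 10%; over-quota: 831 liters at 34.5%.
Pro-rata value split: in-quota = £445,342.56 × 1,737/2,568 = £301,230.54; over-quota = £445,342.56 − £301,230.54 = £144,112.02.
In-quota duty = £301,230.54 × 10% = £30,123.05. Over-quota duty = £144,112.02 × 34.5% = £49,718.65.
Line duty = £30,123.05 + £49,718.65 = £79,841.70.
Line 2 (8564.68.22, Talia, 3,825 kg, £155,754.00):
Base rate for 8564.68.22 is £1.88/kg.
Origin Talia qualifies under the Lorador–Talia agreement and 8564.68.22 is covered: preferential rate Free applies instead.
Duty = £155,754.00 × 0% = £0.00.
Line 3 (7689.63.81, Talia, 1,816 liters, £199,868.96):
Base rate for 7689.63.81 is 7.5%.
Origin Talia qualifies under the Lorador–Talia agreement and 7689.63.81 is covered: preferential rate Free applies instead.
The additional-duty order on 7689.63.81 targets Drenara, not Talia; it does not apply.
Duty = £199,868.96 × 0% = £0.00.
Total = £79,841.70 + £0.00 + £0.00 = £79,841.70.

£79,841.70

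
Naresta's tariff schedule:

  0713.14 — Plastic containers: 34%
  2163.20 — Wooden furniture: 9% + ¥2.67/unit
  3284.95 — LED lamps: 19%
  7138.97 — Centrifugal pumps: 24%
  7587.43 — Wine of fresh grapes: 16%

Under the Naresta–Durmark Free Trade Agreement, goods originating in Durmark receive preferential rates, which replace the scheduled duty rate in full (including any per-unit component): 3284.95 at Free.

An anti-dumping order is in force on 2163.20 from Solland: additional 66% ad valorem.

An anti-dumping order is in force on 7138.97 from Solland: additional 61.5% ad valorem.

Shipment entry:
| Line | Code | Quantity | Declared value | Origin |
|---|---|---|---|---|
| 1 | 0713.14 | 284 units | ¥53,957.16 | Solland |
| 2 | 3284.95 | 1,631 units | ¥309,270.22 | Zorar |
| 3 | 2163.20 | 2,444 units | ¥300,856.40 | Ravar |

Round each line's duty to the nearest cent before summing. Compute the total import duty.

¥110,709.33

Line 1 (0713.14, Solland, 284 units, ¥53,957.16):
Base rate for 0713.14 is 34%.
Duty = ¥53,957.16 × 34% = ¥18,345.43.
Line 2 (3284.95, Zorar, 1,631 units, ¥309,270.22):
Base rate for 3284.95 is 19%.
3284.95 has an FTA preferential rate, but origin Zorar is not Durmark; base rate stands.
Duty = ¥309,270.22 × 19% = ¥58,761.34.
Line 3 (2163.20, Ravar, 2,444 units, ¥300,856.40):
Base rate for 2163.20 is 9% + ¥2.67/unit.
The additional-duty order on 2163.20 targets Solland, not Ravar; it does not apply.
Duty = ¥300,856.40 × 9% + 2,444 × ¥2.67 = ¥33,602.56.
Total = ¥18,345.43 + ¥58,761.34 + ¥33,602.56 = ¥110,709.33.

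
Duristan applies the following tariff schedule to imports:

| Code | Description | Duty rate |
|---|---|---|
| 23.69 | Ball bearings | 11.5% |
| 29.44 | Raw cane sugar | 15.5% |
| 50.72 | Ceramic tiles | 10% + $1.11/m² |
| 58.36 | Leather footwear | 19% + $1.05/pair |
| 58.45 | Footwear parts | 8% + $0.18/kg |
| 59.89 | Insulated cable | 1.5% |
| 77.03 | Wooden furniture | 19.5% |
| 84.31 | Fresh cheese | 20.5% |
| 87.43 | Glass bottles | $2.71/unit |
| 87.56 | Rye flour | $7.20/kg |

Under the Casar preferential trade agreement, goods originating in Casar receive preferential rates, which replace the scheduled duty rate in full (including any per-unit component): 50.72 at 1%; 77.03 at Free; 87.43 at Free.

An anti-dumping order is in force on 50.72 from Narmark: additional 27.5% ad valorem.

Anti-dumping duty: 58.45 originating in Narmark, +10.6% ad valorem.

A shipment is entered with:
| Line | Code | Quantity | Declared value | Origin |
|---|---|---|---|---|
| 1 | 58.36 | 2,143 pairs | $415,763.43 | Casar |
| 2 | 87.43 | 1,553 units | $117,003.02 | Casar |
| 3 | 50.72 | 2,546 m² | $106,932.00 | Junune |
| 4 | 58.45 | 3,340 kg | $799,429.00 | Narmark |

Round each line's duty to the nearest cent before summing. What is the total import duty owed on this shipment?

Line 1 (58.36, Casar, 2,143 pairs, $415,763.43):
Base rate for 58.36 is 19% + $1.05/pair.
Origin Casar is the FTA partner but 58.36 is not on the preference list; base rate stands.
Duty = $415,763.43 × 19% + 2,143 × $1.05 = $81,245.20.
Line 2 (87.43, Casar, 1,553 units, $117,003.02):
Base rate for 87.43 is $2.71/unit.
Origin Casar qualifies under the Duristan–Casar agreement and 87.43 is covered: preferential rate Free applies instead.
Duty = $117,003.02 × 0% = $0.00.
Line 3 (50.72, Junune, 2,546 m², $106,932.00):
Base rate for 50.72 is 10% + $1.11/m².
50.72 has an FTA preferential rate, but origin Junune is not Casar; base rate stands.
The additional-duty order on 50.72 targets Narmark, not Junune; it does not apply.
Duty = $106,932.00 × 10% + 2,546 × $1.11 = $13,519.26.
Line 4 (58.45, Narmark, 3,340 kg, $799,429.00):
Base rate for 58.45 is 8% + $0.18/kg.
Additional duty on 58.45 from Narmark: +10.6%. Applied ad valorem rate: 8% + 10.6% = 18.6%.
Duty = $799,429.00 × 18.6% + 3,340 × $0.18 = $149,294.99.
Total = $81,245.20 + $0.00 + $13,519.26 + $149,294.99 = $244,059.45.

$244,059.45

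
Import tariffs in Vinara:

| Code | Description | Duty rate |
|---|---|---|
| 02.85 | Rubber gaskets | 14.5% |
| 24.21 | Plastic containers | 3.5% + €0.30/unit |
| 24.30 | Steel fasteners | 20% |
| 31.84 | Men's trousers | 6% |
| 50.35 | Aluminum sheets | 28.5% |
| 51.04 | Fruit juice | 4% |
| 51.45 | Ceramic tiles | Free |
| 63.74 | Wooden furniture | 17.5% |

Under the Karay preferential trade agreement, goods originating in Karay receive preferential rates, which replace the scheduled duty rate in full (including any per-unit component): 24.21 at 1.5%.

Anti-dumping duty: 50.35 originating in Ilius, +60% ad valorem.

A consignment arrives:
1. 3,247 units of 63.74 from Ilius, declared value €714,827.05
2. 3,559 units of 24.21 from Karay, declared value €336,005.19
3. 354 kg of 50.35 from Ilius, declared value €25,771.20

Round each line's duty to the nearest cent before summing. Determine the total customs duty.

€152,942.32

Line 1 (63.74, Ilius, 3,247 units, €714,827.05):
Base rate for 63.74 is 17.5%.
Duty = €714,827.05 × 17.5% = €125,094.73.
Line 2 (24.21, Karay, 3,559 units, €336,005.19):
Base rate for 24.21 is 3.5% + €0.30/unit.
Origin Karay qualifies under the Vinara–Karay agreement and 24.21 is covered: preferential rate 1.5% applies instead.
Duty = €336,005.19 × 1.5% = €5,040.08.
Line 3 (50.35, Ilius, 354 kg, €25,771.20):
Base rate for 50.35 is 28.5%.
Additional duty on 50.35 from Ilius: +60%. Applied ad valorem rate: 28.5% + 60% = 88.5%.
Duty = €25,771.20 × 88.5% = €22,807.51.
Total = €125,094.73 + €5,040.08 + €22,807.51 = €152,942.32.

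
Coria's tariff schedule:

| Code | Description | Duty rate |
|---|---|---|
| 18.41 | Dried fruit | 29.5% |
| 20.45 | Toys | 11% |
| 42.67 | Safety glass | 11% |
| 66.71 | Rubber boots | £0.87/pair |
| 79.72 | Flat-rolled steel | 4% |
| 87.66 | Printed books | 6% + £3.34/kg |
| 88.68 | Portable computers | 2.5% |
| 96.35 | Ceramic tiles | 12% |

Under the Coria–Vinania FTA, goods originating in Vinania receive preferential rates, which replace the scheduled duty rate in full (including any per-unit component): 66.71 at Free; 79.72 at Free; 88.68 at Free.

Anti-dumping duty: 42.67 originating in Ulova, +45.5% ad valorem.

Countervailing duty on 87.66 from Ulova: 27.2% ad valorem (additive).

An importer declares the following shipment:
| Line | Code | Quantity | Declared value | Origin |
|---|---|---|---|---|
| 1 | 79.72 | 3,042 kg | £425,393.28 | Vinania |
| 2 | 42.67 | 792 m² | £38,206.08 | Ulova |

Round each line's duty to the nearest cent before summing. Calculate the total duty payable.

Line 1 (79.72, Vinania, 3,042 kg, £425,393.28):
Base rate for 79.72 is 4%.
Origin Vinania qualifies under the Coria–Vinania agreement and 79.72 is covered: preferential rate Free applies instead.
Duty = £425,393.28 × 0% = £0.00.
Line 2 (42.67, Ulova, 792 m², £38,206.08):
Base rate for 42.67 is 11%.
Additional duty on 42.67 from Ulova: +45.5%. Applied ad valorem rate: 11% + 45.5% = 56.5%.
Duty = £38,206.08 × 56.5% = £21,586.44.
Total = £0.00 + £21,586.44 = £21,586.44.

£21,586.44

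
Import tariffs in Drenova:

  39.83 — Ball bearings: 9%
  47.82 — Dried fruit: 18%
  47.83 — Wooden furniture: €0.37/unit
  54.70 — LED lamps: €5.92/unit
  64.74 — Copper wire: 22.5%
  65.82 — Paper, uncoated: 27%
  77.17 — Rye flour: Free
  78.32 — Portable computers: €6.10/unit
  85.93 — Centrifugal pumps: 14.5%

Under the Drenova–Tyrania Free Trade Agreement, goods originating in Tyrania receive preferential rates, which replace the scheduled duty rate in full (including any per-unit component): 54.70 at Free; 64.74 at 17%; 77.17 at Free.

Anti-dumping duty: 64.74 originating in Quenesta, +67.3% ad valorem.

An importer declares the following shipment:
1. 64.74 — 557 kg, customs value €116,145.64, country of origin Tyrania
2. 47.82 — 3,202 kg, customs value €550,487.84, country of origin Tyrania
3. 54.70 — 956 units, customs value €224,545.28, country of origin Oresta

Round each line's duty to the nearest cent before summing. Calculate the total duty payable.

Line 1 (64.74, Tyrania, 557 kg, €116,145.64):
Base rate for 64.74 is 22.5%.
Origin Tyrania qualifies under the Drenova–Tyrania agreement and 64.74 is covered: preferential rate 17% applies instead.
The additional-duty order on 64.74 targets Quenesta, not Tyrania; it does not apply.
Duty = €116,145.64 × 17% = €19,744.76.
Line 2 (47.82, Tyrania, 3,202 kg, €550,487.84):
Base rate for 47.82 is 18%.
Origin Tyrania is the FTA partner but 47.82 is not on the preference list; base rate stands.
Duty = €550,487.84 × 18% = €99,087.81.
Line 3 (54.70, Oresta, 956 units, €224,545.28):
Base rate for 54.70 is €5.92/unit.
54.70 has an FTA preferential rate, but origin Oresta is not Tyrania; base rate stands.
Duty = 956 × €5.92 = €5,659.52.
Total = €19,744.76 + €99,087.81 + €5,659.52 = €124,492.09.

€124,492.09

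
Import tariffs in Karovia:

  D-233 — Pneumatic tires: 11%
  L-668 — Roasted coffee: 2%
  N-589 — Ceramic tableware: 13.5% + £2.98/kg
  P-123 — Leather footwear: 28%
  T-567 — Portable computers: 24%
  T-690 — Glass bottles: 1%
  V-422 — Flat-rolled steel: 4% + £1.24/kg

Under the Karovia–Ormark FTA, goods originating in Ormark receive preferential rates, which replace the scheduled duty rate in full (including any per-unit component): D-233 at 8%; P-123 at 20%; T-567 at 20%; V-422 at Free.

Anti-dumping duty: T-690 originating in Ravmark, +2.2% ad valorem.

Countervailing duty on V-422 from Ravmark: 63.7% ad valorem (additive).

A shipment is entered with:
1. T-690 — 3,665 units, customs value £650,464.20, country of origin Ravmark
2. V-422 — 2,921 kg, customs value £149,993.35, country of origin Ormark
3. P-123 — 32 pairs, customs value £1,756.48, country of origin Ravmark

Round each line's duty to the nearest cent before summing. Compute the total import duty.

Line 1 (T-690, Ravmark, 3,665 units, £650,464.20):
Base rate for T-690 is 1%.
Additional duty on T-690 from Ravmark: +2.2%. Applied ad valorem rate: 1% + 2.2% = 3.2%.
Duty = £650,464.20 × 3.2% = £20,814.85.
Line 2 (V-422, Ormark, 2,921 kg, £149,993.35):
Base rate for V-422 is 4% + £1.24/kg.
Origin Ormark qualifies under the Karovia–Ormark agreement and V-422 is covered: preferential rate Free applies instead.
The additional-duty order on V-422 targets Ravmark, not Ormark; it does not apply.
Duty = £149,993.35 × 0% = £0.00.
Line 3 (P-123, Ravmark, 32 pairs, £1,756.48):
Base rate for P-123 is 28%.
P-123 has an FTA preferential rate, but origin Ravmark is not Ormark; base rate stands.
Duty = £1,756.48 × 28% = £491.81.
Total = £20,814.85 + £0.00 + £491.81 = £21,306.66.

£21,306.66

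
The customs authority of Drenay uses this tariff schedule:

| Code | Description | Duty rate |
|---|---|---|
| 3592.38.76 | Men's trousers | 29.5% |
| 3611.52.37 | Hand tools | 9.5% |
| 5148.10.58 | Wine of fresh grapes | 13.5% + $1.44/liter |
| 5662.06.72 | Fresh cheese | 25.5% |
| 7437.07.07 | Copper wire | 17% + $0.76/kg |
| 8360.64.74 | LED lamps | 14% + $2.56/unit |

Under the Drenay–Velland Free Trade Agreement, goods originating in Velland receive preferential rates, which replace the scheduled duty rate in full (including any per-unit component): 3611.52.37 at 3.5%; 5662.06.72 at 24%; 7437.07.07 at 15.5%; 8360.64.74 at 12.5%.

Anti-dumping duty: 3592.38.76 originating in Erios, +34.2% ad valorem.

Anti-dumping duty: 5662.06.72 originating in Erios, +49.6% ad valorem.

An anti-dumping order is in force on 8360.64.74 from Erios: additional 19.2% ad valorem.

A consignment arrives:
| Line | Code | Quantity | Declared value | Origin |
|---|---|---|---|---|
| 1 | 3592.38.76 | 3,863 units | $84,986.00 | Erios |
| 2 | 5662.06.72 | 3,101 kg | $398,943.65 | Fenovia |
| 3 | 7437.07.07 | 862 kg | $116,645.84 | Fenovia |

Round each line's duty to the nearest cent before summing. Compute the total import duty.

Line 1 (3592.38.76, Erios, 3,863 units, $84,986.00):
Base rate for 3592.38.76 is 29.5%.
Additional duty on 3592.38.76 from Erios: +34.2%. Applied ad valorem rate: 29.5% + 34.2% = 63.7%.
Duty = $84,986.00 × 63.7% = $54,136.08.
Line 2 (5662.06.72, Fenovia, 3,101 kg, $398,943.65):
Base rate for 5662.06.72 is 25.5%.
5662.06.72 has an FTA preferential rate, but origin Fenovia is not Velland; base rate stands.
The additional-duty order on 5662.06.72 targets Erios, not Fenovia; it does not apply.
Duty = $398,943.65 × 25.5% = $101,730.63.
Line 3 (7437.07.07, Fenovia, 862 kg, $116,645.84):
Base rate for 7437.07.07 is 17% + $0.76/kg.
7437.07.07 has an FTA preferential rate, but origin Fenovia is not Velland; base rate stands.
Duty = $116,645.84 × 17% + 862 × $0.76 = $20,484.91.
Total = $54,136.08 + $101,730.63 + $20,484.91 = $176,351.62.

$176,351.62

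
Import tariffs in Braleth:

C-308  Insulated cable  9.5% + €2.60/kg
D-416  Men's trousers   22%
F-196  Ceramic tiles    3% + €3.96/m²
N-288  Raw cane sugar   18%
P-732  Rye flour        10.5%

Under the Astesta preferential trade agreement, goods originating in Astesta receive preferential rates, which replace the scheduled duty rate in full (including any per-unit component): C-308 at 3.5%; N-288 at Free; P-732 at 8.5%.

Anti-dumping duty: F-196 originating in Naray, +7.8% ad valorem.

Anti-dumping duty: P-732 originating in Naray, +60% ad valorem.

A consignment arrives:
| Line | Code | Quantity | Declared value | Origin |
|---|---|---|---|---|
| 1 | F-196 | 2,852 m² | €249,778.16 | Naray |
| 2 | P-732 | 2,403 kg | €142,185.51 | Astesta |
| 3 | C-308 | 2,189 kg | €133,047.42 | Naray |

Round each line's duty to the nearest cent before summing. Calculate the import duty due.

Line 1 (F-196, Naray, 2,852 m², €249,778.16):
Base rate for F-196 is 3% + €3.96/m².
Additional duty on F-196 from Naray: +7.8%. Applied ad valorem rate: 3% + 7.8% = 10.8%.
Duty = €249,778.16 × 10.8% + 2,852 × €3.96 = €38,269.96.
Line 2 (P-732, Astesta, 2,403 kg, €142,185.51):
Base rate for P-732 is 10.5%.
Origin Astesta qualifies under the Braleth–Astesta agreement and P-732 is covered: preferential rate 8.5% applies instead.
The additional-duty order on P-732 targets Naray, not Astesta; it does not apply.
Duty = €142,185.51 × 8.5% = €12,085.77.
Line 3 (C-308, Naray, 2,189 kg, €133,047.42):
Base rate for C-308 is 9.5% + €2.60/kg.
C-308 has an FTA preferential rate, but origin Naray is not Astesta; base rate stands.
Duty = €133,047.42 × 9.5% + 2,189 × €2.60 = €18,330.90.
Total = €38,269.96 + €12,085.77 + €18,330.90 = €68,686.63.

€68,686.63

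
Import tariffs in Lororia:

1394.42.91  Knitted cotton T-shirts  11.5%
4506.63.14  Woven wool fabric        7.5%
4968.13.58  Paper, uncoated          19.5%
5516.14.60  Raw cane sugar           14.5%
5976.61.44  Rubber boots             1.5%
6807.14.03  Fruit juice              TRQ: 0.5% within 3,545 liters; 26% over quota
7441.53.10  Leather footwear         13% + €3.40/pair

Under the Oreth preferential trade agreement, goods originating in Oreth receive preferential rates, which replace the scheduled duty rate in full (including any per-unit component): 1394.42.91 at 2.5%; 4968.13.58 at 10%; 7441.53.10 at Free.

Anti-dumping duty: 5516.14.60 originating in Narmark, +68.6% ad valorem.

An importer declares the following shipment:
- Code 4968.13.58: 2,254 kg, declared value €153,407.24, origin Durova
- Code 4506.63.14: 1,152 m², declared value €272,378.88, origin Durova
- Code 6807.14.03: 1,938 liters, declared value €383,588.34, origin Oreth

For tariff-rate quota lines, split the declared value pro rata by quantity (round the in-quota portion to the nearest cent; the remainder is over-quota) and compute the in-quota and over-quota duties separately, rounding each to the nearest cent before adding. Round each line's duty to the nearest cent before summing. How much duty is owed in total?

€52,260.77

Line 1 (4968.13.58, Durova, 2,254 kg, €153,407.24):
Base rate for 4968.13.58 is 19.5%.
4968.13.58 has an FTA preferential rate, but origin Durova is not Oreth; base rate stands.
Duty = €153,407.24 × 19.5% = €29,914.41.
Line 2 (4506.63.14, Durova, 1,152 m², €272,378.88):
Base rate for 4506.63.14 is 7.5%.
Duty = €272,378.88 × 7.5% = €20,428.42.
Line 3 (6807.14.03, Oreth, 1,938 liters, €383,588.34):
Code 6807.14.03 is under a tariff-rate quota (threshold 3,545 liters). Quantity 1,938 liters is within the quota, so the in-quota rate 0.5% applies to the full value.
Duty = €383,588.34 × 0.5% = €1,917.94.
Total = €29,914.41 + €20,428.42 + €1,917.94 = €52,260.77.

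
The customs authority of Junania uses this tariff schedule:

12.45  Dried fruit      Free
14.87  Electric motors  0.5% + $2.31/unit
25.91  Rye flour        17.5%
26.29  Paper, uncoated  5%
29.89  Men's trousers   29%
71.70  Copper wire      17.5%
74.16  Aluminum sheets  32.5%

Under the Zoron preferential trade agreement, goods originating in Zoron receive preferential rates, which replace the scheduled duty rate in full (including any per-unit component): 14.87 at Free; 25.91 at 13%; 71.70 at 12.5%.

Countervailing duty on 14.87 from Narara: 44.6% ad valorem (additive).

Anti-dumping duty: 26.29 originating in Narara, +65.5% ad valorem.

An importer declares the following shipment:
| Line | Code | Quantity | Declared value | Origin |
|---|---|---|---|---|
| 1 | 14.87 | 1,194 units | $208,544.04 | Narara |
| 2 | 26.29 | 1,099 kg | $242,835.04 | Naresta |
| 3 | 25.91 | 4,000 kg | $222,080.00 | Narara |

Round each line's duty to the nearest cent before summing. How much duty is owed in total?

Line 1 (14.87, Narara, 1,194 units, $208,544.04):
Base rate for 14.87 is 0.5% + $2.31/unit.
14.87 has an FTA preferential rate, but origin Narara is not Zoron; base rate stands.
Additional duty on 14.87 from Narara: +44.6%. Applied ad valorem rate: 0.5% + 44.6% = 45.1%.
Duty = $208,544.04 × 45.1% + 1,194 × $2.31 = $96,811.50.
Line 2 (26.29, Naresta, 1,099 kg, $242,835.04):
Base rate for 26.29 is 5%.
The additional-duty order on 26.29 targets Narara, not Naresta; it does not apply.
Duty = $242,835.04 × 5% = $12,141.75.
Line 3 (25.91, Narara, 4,000 kg, $222,080.00):
Base rate for 25.91 is 17.5%.
25.91 has an FTA preferential rate, but origin Narara is not Zoron; base rate stands.
Duty = $222,080.00 × 17.5% = $38,864.00.
Total = $96,811.50 + $12,141.75 + $38,864.00 = $147,817.25.

$147,817.25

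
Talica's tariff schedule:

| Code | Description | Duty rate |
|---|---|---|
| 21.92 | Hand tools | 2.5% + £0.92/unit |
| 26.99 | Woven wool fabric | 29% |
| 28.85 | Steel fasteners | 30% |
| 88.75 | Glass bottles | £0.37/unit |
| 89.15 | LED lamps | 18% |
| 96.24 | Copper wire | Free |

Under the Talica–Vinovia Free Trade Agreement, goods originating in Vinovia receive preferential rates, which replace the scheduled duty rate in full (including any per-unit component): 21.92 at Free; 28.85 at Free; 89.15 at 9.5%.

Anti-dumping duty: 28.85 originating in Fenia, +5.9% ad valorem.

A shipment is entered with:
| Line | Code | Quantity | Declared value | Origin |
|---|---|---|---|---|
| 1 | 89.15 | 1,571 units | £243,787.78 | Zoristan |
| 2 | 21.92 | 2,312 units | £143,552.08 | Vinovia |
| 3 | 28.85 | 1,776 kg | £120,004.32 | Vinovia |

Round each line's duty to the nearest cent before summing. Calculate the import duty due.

Line 1 (89.15, Zoristan, 1,571 units, £243,787.78):
Base rate for 89.15 is 18%.
89.15 has an FTA preferential rate, but origin Zoristan is not Vinovia; base rate stands.
Duty = £243,787.78 × 18% = £43,881.80.
Line 2 (21.92, Vinovia, 2,312 units, £143,552.08):
Base rate for 21.92 is 2.5% + £0.92/unit.
Origin Vinovia qualifies under the Talica–Vinovia agreement and 21.92 is covered: preferential rate Free applies instead.
Duty = £143,552.08 × 0% = £0.00.
Line 3 (28.85, Vinovia, 1,776 kg, £120,004.32):
Base rate for 28.85 is 30%.
Origin Vinovia qualifies under the Talica–Vinovia agreement and 28.85 is covered: preferential rate Free applies instead.
The additional-duty order on 28.85 targets Fenia, not Vinovia; it does not apply.
Duty = £120,004.32 × 0% = £0.00.
Total = £43,881.80 + £0.00 + £0.00 = £43,881.80.

£43,881.80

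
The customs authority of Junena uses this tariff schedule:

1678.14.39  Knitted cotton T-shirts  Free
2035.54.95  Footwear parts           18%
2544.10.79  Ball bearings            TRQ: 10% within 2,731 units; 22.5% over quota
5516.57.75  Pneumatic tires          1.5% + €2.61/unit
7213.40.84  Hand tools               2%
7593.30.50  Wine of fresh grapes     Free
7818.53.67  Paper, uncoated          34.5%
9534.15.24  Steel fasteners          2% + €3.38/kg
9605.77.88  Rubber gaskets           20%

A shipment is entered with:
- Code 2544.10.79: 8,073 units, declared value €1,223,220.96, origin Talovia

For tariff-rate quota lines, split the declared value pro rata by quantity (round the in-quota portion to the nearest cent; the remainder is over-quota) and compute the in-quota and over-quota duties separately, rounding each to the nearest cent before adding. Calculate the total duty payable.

€223,499.57

Line 1 (2544.10.79, Talovia, 8,073 units, €1,223,220.96):
Code 2544.10.79 is under a tariff-rate quota (threshold 2,731 units). In-quota: 2,731 units at 10%; over-quota: 5,342 units at 22.5%.
Pro-rata value split: in-quota = €1,223,220.96 × 2,731/8,073 = €413,801.12; over-quota = €1,223,220.96 − €413,801.12 = €809,419.84.
In-quota duty = €413,801.12 × 10% = €41,380.11. Over-quota duty = €809,419.84 × 22.5% = €182,119.46.
Line duty = €41,380.11 + €182,119.46 = €223,499.57.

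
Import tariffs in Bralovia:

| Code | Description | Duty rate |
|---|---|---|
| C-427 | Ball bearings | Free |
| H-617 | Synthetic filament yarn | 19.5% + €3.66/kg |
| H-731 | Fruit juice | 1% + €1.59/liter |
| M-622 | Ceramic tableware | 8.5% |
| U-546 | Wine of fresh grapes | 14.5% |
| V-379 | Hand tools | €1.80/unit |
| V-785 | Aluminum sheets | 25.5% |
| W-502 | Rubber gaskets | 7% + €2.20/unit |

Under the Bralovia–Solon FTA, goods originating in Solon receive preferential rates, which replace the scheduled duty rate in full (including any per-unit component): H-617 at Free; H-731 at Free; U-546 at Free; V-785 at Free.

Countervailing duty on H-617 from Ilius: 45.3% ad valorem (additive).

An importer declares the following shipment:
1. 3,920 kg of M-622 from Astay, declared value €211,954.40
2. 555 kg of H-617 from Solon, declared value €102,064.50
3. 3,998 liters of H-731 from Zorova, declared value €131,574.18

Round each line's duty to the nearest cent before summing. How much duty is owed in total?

€25,688.68

Line 1 (M-622, Astay, 3,920 kg, €211,954.40):
Base rate for M-622 is 8.5%.
Duty = €211,954.40 × 8.5% = €18,016.12.
Line 2 (H-617, Solon, 555 kg, €102,064.50):
Base rate for H-617 is 19.5% + €3.66/kg.
Origin Solon qualifies under the Bralovia–Solon agreement and H-617 is covered: preferential rate Free applies instead.
The additional-duty order on H-617 targets Ilius, not Solon; it does not apply.
Duty = €102,064.50 × 0% = €0.00.
Line 3 (H-731, Zorova, 3,998 liters, €131,574.18):
Base rate for H-731 is 1% + €1.59/liter.
H-731 has an FTA preferential rate, but origin Zorova is not Solon; base rate stands.
Duty = €131,574.18 × 1% + 3,998 × €1.59 = €7,672.56.
Total = €18,016.12 + €0.00 + €7,672.56 = €25,688.68.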